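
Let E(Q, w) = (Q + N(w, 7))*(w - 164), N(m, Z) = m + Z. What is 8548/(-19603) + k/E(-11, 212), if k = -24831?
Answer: -190701775/65238784 ≈ -2.9231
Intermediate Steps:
N(m, Z) = Z + m
E(Q, w) = (-164 + w)*(7 + Q + w) (E(Q, w) = (Q + (7 + w))*(w - 164) = (7 + Q + w)*(-164 + w) = (-164 + w)*(7 + Q + w))
8548/(-19603) + k/E(-11, 212) = 8548/(-19603) - 24831/(-1148 + 212² - 164*(-11) - 157*212 - 11*212) = 8548*(-1/19603) - 24831/(-1148 + 44944 + 1804 - 33284 - 2332) = -8548/19603 - 24831/9984 = -8548/19603 - 24831*1/9984 = -8548/19603 - 8277/3328 = -190701775/65238784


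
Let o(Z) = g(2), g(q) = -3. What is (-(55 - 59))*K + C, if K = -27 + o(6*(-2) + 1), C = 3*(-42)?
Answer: -246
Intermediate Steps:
o(Z) = -3
C = -126
K = -30 (K = -27 - 3 = -30)
(-(55 - 59))*K + C = -(55 - 59)*(-30) - 126 = -1*(-4)*(-30) - 126 = 4*(-30) - 126 = -120 - 126 = -246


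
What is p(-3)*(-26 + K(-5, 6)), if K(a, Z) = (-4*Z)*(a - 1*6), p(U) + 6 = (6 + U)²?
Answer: 714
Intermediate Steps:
p(U) = -6 + (6 + U)²
K(a, Z) = -4*Z*(-6 + a) (K(a, Z) = (-4*Z)*(a - 6) = (-4*Z)*(-6 + a) = -4*Z*(-6 + a))
p(-3)*(-26 + K(-5, 6)) = (-6 + (6 - 3)²)*(-26 + 4*6*(6 - 1*(-5))) = (-6 + 3²)*(-26 + 4*6*(6 + 5)) = (-6 + 9)*(-26 + 4*6*11) = 3*(-26 + 264) = 3*238 = 714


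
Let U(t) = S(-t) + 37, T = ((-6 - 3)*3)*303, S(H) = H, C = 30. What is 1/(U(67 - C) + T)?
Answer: -1/8181 ≈ -0.00012223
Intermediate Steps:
T = -8181 (T = -9*3*303 = -27*303 = -8181)
U(t) = 37 - t (U(t) = -t + 37 = 37 - t)
1/(U(67 - C) + T) = 1/((37 - (67 - 1*30)) - 8181) = 1/((37 - (67 - 30)) - 8181) = 1/((37 - 1*37) - 8181) = 1/((37 - 37) - 8181) = 1/(0 - 8181) = 1/(-8181) = -1/8181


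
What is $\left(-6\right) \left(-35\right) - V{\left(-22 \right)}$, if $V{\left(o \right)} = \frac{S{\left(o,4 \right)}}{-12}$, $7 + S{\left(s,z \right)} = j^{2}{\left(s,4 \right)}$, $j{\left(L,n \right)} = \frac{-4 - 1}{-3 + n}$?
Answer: $\frac{423}{2} \approx 211.5$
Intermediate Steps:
$j{\left(L,n \right)} = - \frac{5}{-3 + n}$
$S{\left(s,z \right)} = 18$ ($S{\left(s,z \right)} = -7 + \left(- \frac{5}{-3 + 4}\right)^{2} = -7 + \left(- \frac{5}{1}\right)^{2} = -7 + \left(\left(-5\right) 1\right)^{2} = -7 + \left(-5\right)^{2} = -7 + 25 = 18$)
$V{\left(o \right)} = - \frac{3}{2}$ ($V{\left(o \right)} = \frac{18}{-12} = 18 \left(- \frac{1}{12}\right) = - \frac{3}{2}$)
$\left(-6\right) \left(-35\right) - V{\left(-22 \right)} = \left(-6\right) \left(-35\right) - - \frac{3}{2} = 210 + \frac{3}{2} = \frac{423}{2}$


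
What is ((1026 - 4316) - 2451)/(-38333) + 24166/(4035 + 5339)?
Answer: 11397342/4178297 ≈ 2.7277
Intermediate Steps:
((1026 - 4316) - 2451)/(-38333) + 24166/(4035 + 5339) = (-3290 - 2451)*(-1/38333) + 24166/9374 = -5741*(-1/38333) + 24166*(1/9374) = 5741/38333 + 281/109 = 11397342/4178297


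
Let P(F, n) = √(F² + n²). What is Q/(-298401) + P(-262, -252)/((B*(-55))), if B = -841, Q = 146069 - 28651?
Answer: -117418/298401 + 2*√33037/46255 ≈ -0.38563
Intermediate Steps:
Q = 117418
Q/(-298401) + P(-262, -252)/((B*(-55))) = 117418/(-298401) + √((-262)² + (-252)²)/((-841*(-55))) = 117418*(-1/298401) + √(68644 + 63504)/46255 = -117418/298401 + √132148*(1/46255) = -117418/298401 + (2*√33037)*(1/46255) = -117418/298401 + 2*√33037/46255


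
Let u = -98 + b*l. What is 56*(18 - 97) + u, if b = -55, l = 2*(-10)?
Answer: -3422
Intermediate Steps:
l = -20
u = 1002 (u = -98 - 55*(-20) = -98 + 1100 = 1002)
56*(18 - 97) + u = 56*(18 - 97) + 1002 = 56*(-79) + 1002 = -4424 + 1002 = -3422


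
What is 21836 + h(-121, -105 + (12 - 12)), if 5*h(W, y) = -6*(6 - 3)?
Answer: 109162/5 ≈ 21832.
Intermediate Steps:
h(W, y) = -18/5 (h(W, y) = (-6*(6 - 3))/5 = (-6*3)/5 = (⅕)*(-18) = -18/5)
21836 + h(-121, -105 + (12 - 12)) = 21836 - 18/5 = 109162/5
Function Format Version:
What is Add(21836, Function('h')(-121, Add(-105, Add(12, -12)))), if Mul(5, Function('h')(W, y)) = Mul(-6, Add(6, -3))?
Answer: Rational(109162, 5) ≈ 21832.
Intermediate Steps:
Function('h')(W, y) = Rational(-18, 5) (Function('h')(W, y) = Mul(Rational(1, 5), Mul(-6, Add(6, -3))) = Mul(Rational(1, 5), Mul(-6, 3)) = Mul(Rational(1, 5), -18) = Rational(-18, 5))
Add(21836, Function('h')(-121, Add(-105, Add(12, -12)))) = Add(21836, Rational(-18, 5)) = Rational(109162, 5)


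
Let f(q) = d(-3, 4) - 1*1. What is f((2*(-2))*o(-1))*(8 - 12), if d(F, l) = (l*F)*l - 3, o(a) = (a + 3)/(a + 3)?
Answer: 208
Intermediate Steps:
o(a) = 1 (o(a) = (3 + a)/(3 + a) = 1)
d(F, l) = -3 + F*l² (d(F, l) = (F*l)*l - 3 = F*l² - 3 = -3 + F*l²)
f(q) = -52 (f(q) = (-3 - 3*4²) - 1*1 = (-3 - 3*16) - 1 = (-3 - 48) - 1 = -51 - 1 = -52)
f((2*(-2))*o(-1))*(8 - 12) = -52*(8 - 12) = -52*(-4) = 208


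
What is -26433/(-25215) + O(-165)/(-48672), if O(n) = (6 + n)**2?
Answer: 24040243/45454240 ≈ 0.52889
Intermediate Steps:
-26433/(-25215) + O(-165)/(-48672) = -26433/(-25215) + (6 - 165)**2/(-48672) = -26433*(-1/25215) + (-159)**2*(-1/48672) = 8811/8405 + 25281*(-1/48672) = 8811/8405 - 2809/5408 = 24040243/45454240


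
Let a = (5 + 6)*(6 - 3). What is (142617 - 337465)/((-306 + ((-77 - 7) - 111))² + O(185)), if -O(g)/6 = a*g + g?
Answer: -194848/213261 ≈ -0.91366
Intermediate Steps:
a = 33 (a = 11*3 = 33)
O(g) = -204*g (O(g) = -6*(33*g + g) = -204*g)
(142617 - 337465)/((-306 + ((-77 - 7) - 111))² + O(185)) = (142617 - 337465)/((-306 + ((-77 - 7) - 111))² - 204*185) = -194848/((-306 + (-84 - 111))² - 37740) = -194848/((-306 - 195)² - 37740) = -194848/((-501)² - 37740) = -194848/(251001 - 37740) = -194848/213261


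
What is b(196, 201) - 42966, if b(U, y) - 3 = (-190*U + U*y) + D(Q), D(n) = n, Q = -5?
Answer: -40812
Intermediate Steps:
b(U, y) = -2 - 190*U + U*y (b(U, y) = 3 + ((-190*U + U*y) - 5) = 3 + (-5 - 190*U + U*y) = -2 - 190*U + U*y)
b(196, 201) - 42966 = (-2 - 190*196 + 196*201) - 42966 = (-2 - 37240 + 39396) - 42966 = 2154 - 42966 = -40812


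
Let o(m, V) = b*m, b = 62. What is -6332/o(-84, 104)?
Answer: 1583/1302 ≈ 1.2158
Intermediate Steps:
o(m, V) = 62*m
-6332/o(-84, 104) = -6332/(62*(-84)) = -6332/(-5208) = -6332*(-1/5208) = 1583/1302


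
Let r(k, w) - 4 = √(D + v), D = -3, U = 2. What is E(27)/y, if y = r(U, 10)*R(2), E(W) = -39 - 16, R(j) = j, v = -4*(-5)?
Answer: 110 - 55*√17/2 ≈ -3.3854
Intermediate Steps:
v = 20
r(k, w) = 4 + √17 (r(k, w) = 4 + √(-3 + 20) = 4 + √17)
E(W) = -55
y = 8 + 2*√17 (y = (4 + √17)*2 = 8 + 2*√17 ≈ 16.246)
E(27)/y = -55/(8 + 2*√17)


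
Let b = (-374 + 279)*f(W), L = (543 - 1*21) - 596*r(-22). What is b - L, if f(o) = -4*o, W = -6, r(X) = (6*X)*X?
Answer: 1727982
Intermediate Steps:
r(X) = 6*X²
L = -1730262 (L = (543 - 1*21) - 3576*(-22)² = (543 - 21) - 3576*484 = 522 - 596*2904 = 522 - 1730784 = -1730262)
b = -2280 (b = (-374 + 279)*(-4*(-6)) = -95*24 = -2280)
b - L = -2280 - 1*(-1730262) = -2280 + 1730262 = 1727982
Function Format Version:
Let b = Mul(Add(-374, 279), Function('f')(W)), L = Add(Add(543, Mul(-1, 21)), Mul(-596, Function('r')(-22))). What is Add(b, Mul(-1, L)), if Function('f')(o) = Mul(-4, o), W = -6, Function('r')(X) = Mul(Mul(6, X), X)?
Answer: 1727982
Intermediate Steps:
Function('r')(X) = Mul(6, Pow(X, 2))
L = -1730262 (L = Add(Add(543, Mul(-1, 21)), Mul(-596, Mul(6, Pow(-22, 2)))) = Add(Add(543, -21), Mul(-596, Mul(6, 484))) = Add(522, Mul(-596, 2904)) = Add(522, -1730784) = -1730262)
b = -2280 (b = Mul(Add(-374, 279), Mul(-4, -6)) = Mul(-95, 24) = -2280)
Add(b, Mul(-1, L)) = Add(-2280, Mul(-1, -1730262)) = Add(-2280, 1730262) = 1727982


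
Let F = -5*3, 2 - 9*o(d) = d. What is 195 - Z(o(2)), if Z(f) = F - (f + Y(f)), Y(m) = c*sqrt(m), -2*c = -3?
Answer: 210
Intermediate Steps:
c = 3/2 (c = -1/2*(-3) = 3/2 ≈ 1.5000)
o(d) = 2/9 - d/9
Y(m) = 3*sqrt(m)/2
F = -15
Z(f) = -15 - f - 3*sqrt(f)/2 (Z(f) = -15 - (f + 3*sqrt(f)/2) = -15 + (-f - 3*sqrt(f)/2) = -15 - f - 3*sqrt(f)/2)
195 - Z(o(2)) = 195 - (-15 - (2/9 - 1/9*2) - 3*sqrt(2/9 - 1/9*2)/2) = 195 - (-15 - (2/9 - 2/9) - 3*sqrt(2/9 - 2/9)/2) = 195 - (-15 - 1*0 - 3*sqrt(0)/2) = 195 - (-15 + 0 - 3/2*0) = 195 - (-15 + 0 + 0) = 195 - 1*(-15) = 195 + 15 = 210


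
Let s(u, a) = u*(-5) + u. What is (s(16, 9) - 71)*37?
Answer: -4995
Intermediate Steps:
s(u, a) = -4*u (s(u, a) = -5*u + u = -4*u)
(s(16, 9) - 71)*37 = (-4*16 - 71)*37 = (-64 - 71)*37 = -135*37 = -4995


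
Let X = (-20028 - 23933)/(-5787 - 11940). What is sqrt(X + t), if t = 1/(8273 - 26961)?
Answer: sqrt(1063112248960311)/20705136 ≈ 1.5747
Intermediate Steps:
t = -1/18688 (t = 1/(-18688) = -1/18688 ≈ -5.3510e-5)
X = 43961/17727 (X = -43961/(-17727) = -43961*(-1/17727) = 43961/17727 ≈ 2.4799)
sqrt(X + t) = sqrt(43961/17727 - 1/18688) = sqrt(821525441/331282176) = sqrt(1063112248960311)/20705136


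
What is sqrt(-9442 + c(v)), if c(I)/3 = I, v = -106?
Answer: 4*I*sqrt(610) ≈ 98.793*I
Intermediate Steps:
c(I) = 3*I
sqrt(-9442 + c(v)) = sqrt(-9442 + 3*(-106)) = sqrt(-9442 - 318) = sqrt(-9760) = 4*I*sqrt(610)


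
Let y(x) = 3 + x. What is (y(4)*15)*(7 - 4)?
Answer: 315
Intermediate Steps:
(y(4)*15)*(7 - 4) = ((3 + 4)*15)*(7 - 4) = (7*15)*3 = 105*3 = 315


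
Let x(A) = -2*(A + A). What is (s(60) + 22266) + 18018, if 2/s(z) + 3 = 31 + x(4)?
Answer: 241705/6 ≈ 40284.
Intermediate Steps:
x(A) = -4*A
s(z) = ⅙ (s(z) = 2/(-3 + (31 - 4*4)) = 2/(-3 + (31 - 16)) = 2/(-3 + 15) = 2/12 = 2*(1/12) = ⅙)
(s(60) + 22266) + 18018 = (⅙ + 22266) + 18018 = 133597/6 + 18018 = 241705/6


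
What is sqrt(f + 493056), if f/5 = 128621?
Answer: sqrt(1136161) ≈ 1065.9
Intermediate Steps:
f = 643105 (f = 5*128621 = 643105)
sqrt(f + 493056) = sqrt(643105 + 493056) = sqrt(1136161)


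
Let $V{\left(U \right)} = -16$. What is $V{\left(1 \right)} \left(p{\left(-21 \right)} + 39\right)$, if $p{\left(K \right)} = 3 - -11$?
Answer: $-848$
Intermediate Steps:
$p{\left(K \right)} = 14$ ($p{\left(K \right)} = 3 + 11 = 14$)
$V{\left(1 \right)} \left(p{\left(-21 \right)} + 39\right) = - 16 \left(14 + 39\right) = \left(-16\right) 53 = -848$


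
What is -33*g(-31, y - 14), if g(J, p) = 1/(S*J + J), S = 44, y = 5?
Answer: 11/465 ≈ 0.023656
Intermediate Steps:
g(J, p) = 1/(45*J) (g(J, p) = 1/(44*J + J) = 1/(45*J))
-33*g(-31, y - 14) = -11/(15*(-31)) = -11*(-1)/(15*31) = -33*(-1/1395) = 11/465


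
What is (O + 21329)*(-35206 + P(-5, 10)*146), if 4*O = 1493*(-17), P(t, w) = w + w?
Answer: -967530705/2 ≈ -4.8377e+8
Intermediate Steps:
P(t, w) = 2*w
O = -25381/4 (O = (1493*(-17))/4 = (¼)*(-25381) = -25381/4 ≈ -6345.3)
(O + 21329)*(-35206 + P(-5, 10)*146) = (-25381/4 + 21329)*(-35206 + (2*10)*146) = 59935*(-35206 + 20*146)/4 = 59935*(-35206 + 2920)/4 = (59935/4)*(-32286) = -967530705/2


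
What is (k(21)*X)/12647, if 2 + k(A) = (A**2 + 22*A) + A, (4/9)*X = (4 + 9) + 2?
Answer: 62235/25294 ≈ 2.4605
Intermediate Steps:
X = 135/4 (X = 9*((4 + 9) + 2)/4 = 9*(13 + 2)/4 = (9/4)*15 = 135/4 ≈ 33.750)
k(A) = -2 + A**2 + 23*A (k(A) = -2 + ((A**2 + 22*A) + A) = -2 + (A**2 + 23*A) = -2 + A**2 + 23*A)
(k(21)*X)/12647 = ((-2 + 21**2 + 23*21)*(135/4))/12647 = ((-2 + 441 + 483)*(135/4))*(1/12647) = (922*(135/4))*(1/12647) = (62235/2)*(1/12647) = 62235/25294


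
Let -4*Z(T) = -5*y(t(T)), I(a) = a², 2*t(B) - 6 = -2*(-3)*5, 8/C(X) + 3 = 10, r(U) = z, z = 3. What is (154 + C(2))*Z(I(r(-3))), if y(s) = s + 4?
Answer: 29865/7 ≈ 4266.4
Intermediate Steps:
r(U) = 3
C(X) = 8/7 (C(X) = 8/(-3 + 10) = 8/7)
t(B) = 18 (t(B) = 3 + (-2*(-3)*5)/2 = 3 + (6*5)/2 = 3 + (½)*30 = 3 + 15 = 18)
y(s) = 4 + s
Z(T) = 55/2 (Z(T) = -(-5)*(4 + 18)/4 = -(-5)*22/4 = -¼*(-110) = 55/2)
(154 + C(2))*Z(I(r(-3))) = (154 + 8/7)*(55/2) = (1086/7)*(55/2) = 29865/7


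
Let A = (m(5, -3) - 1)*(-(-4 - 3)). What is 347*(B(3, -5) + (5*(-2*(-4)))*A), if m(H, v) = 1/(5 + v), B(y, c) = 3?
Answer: -47539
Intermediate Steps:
A = -7/2 (A = (1/(5 - 3) - 1)*(-(-4 - 3)) = (1/2 - 1)*(-1*(-7)) = (½ - 1)*7 = -½*7 = -7/2 ≈ -3.5000)
347*(B(3, -5) + (5*(-2*(-4)))*A) = 347*(3 + (5*(-2*(-4)))*(-7/2)) = 347*(3 + (5*8)*(-7/2)) = 347*(3 + 40*(-7/2)) = 347*(3 - 140) = 347*(-137) = -47539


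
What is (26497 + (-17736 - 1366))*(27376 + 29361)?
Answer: 419570115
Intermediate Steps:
(26497 + (-17736 - 1366))*(27376 + 29361) = (26497 - 19102)*56737 = 7395*56737 = 419570115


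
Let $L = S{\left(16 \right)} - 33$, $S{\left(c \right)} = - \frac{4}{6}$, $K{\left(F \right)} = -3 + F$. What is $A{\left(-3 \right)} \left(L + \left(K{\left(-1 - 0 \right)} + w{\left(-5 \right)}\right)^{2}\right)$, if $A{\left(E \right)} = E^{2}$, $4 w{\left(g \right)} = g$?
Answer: $- \frac{879}{16} \approx -54.938$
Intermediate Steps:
$w{\left(g \right)} = \frac{g}{4}$
$S{\left(c \right)} = - \frac{2}{3}$ ($S{\left(c \right)} = \left(-4\right) \frac{1}{6} = - \frac{2}{3}$)
$L = - \frac{101}{3}$ ($L = - \frac{2}{3} - 33 = - \frac{101}{3} \approx -33.667$)
$A{\left(-3 \right)} \left(L + \left(K{\left(-1 - 0 \right)} + w{\left(-5 \right)}\right)^{2}\right) = \left(-3\right)^{2} \left(- \frac{101}{3} + \left(\left(-3 - 1\right) + \frac{1}{4} \left(-5\right)\right)^{2}\right) = 9 \left(- \frac{101}{3} + \left(\left(-3 + \left(-1 + 0\right)\right) - \frac{5}{4}\right)^{2}\right) = 9 \left(- \frac{101}{3} + \left(\left(-3 - 1\right) - \frac{5}{4}\right)^{2}\right) = 9 \left(- \frac{101}{3} + \left(-4 - \frac{5}{4}\right)^{2}\right) = 9 \left(- \frac{101}{3} + \left(- \frac{21}{4}\right)^{2}\right) = 9 \left(- \frac{101}{3} + \frac{441}{16}\right) = 9 \left(- \frac{293}{48}\right) = - \frac{879}{16}$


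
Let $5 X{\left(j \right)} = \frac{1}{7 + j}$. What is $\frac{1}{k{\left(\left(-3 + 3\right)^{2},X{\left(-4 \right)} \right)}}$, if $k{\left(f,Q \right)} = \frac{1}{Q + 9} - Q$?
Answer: $\frac{2040}{89} \approx 22.921$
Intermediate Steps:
$X{\left(j \right)} = \frac{1}{5 \left(7 + j\right)}$
$k{\left(f,Q \right)} = \frac{1}{9 + Q} - Q$
$\frac{1}{k{\left(\left(-3 + 3\right)^{2},X{\left(-4 \right)} \right)}} = \frac{1}{\frac{1}{9 + \frac{1}{5 \left(7 - 4\right)}} \left(1 - \left(\frac{1}{5 \left(7 - 4\right)}\right)^{2} - 9 \frac{1}{5 \left(7 - 4\right)}\right)} = \frac{1}{\frac{1}{9 + \frac{1}{5 \cdot 3}} \left(1 - \left(\frac{1}{5 \cdot 3}\right)^{2} - 9 \frac{1}{5 \cdot 3}\right)} = \frac{1}{\frac{1}{9 + \frac{1}{5} \cdot \frac{1}{3}} \left(1 - \left(\frac{1}{5} \cdot \frac{1}{3}\right)^{2} - 9 \cdot \frac{1}{5} \cdot \frac{1}{3}\right)} = \frac{1}{\frac{1}{9 + \frac{1}{15}} \left(1 - \left(\frac{1}{15}\right)^{2} - \frac{3}{5}\right)} = \frac{1}{\frac{1}{\frac{136}{15}} \left(1 - \frac{1}{225} - \frac{3}{5}\right)} = \frac{1}{\frac{15}{136} \left(1 - \frac{1}{225} - \frac{3}{5}\right)} = \frac{1}{\frac{15}{136} \cdot \frac{89}{225}} = \frac{1}{\frac{89}{2040}} = \frac{2040}{89}$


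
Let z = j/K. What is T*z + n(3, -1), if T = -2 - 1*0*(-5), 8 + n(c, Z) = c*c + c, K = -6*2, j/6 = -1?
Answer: 3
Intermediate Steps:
j = -6 (j = 6*(-1) = -6)
K = -12
n(c, Z) = -8 + c + c**2 (n(c, Z) = -8 + (c*c + c) = -8 + (c**2 + c) = -8 + (c + c**2) = -8 + c + c**2)
T = -2 (T = -2 + 0*(-5) = -2 + 0 = -2)
z = 1/2 (z = -6/(-12) = -6*(-1/12) = 1/2 ≈ 0.50000)
T*z + n(3, -1) = -2*1/2 + (-8 + 3 + 3**2) = -1 + (-8 + 3 + 9) = -1 + 4 = 3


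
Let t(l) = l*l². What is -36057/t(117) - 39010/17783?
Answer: -21040041587/9493827993 ≈ -2.2162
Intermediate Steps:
t(l) = l³
-36057/t(117) - 39010/17783 = -36057/(117³) - 39010/17783 = -36057/1601613 - 39010*1/17783 = -36057*1/1601613 - 39010/17783 = -12019/533871 - 39010/17783 = -21040041587/9493827993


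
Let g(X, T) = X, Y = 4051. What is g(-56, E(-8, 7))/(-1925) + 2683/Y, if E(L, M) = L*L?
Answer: 770233/1114025 ≈ 0.69140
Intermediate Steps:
E(L, M) = L²
g(-56, E(-8, 7))/(-1925) + 2683/Y = -56/(-1925) + 2683/4051 = -56*(-1/1925) + 2683*(1/4051) = 8/275 + 2683/4051 = 770233/1114025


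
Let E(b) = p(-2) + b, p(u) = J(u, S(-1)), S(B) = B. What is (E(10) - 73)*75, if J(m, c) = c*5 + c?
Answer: -5175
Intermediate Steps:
J(m, c) = 6*c (J(m, c) = 5*c + c = 6*c)
p(u) = -6 (p(u) = 6*(-1) = -6)
E(b) = -6 + b
(E(10) - 73)*75 = ((-6 + 10) - 73)*75 = (4 - 73)*75 = -69*75 = -5175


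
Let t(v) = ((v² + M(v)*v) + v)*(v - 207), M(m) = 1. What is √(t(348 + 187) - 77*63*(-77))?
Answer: √94606287 ≈ 9726.6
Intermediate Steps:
t(v) = (-207 + v)*(v² + 2*v) (t(v) = ((v² + 1*v) + v)*(v - 207) = ((v² + v) + v)*(-207 + v) = ((v + v²) + v)*(-207 + v) = (v² + 2*v)*(-207 + v) = (-207 + v)*(v² + 2*v))
√(t(348 + 187) - 77*63*(-77)) = √((348 + 187)*(-414 + (348 + 187)² - 205*(348 + 187)) - 77*63*(-77)) = √(535*(-414 + 535² - 205*535) - 4851*(-77)) = √(535*(-414 + 286225 - 109675) + 373527) = √(535*176136 + 373527) = √(94232760 + 373527) = √94606287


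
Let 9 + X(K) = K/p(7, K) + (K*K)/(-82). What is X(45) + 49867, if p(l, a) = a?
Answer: 4086413/82 ≈ 49834.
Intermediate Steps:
X(K) = -8 - K**2/82 (X(K) = -9 + (K/K + (K*K)/(-82)) = -9 + (1 + K**2*(-1/82)) = -9 + (1 - K**2/82) = -8 - K**2/82)
X(45) + 49867 = (-8 - 1/82*45**2) + 49867 = (-8 - 1/82*2025) + 49867 = (-8 - 2025/82) + 49867 = -2681/82 + 49867 = 4086413/82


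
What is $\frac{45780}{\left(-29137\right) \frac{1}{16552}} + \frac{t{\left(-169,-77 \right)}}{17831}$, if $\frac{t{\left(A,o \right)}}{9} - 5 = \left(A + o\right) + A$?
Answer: $- \frac{13511557750890}{519541847} \approx -26007.0$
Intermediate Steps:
$t{\left(A,o \right)} = 45 + 9 o + 18 A$ ($t{\left(A,o \right)} = 45 + 9 \left(\left(A + o\right) + A\right) = 45 + 9 \left(o + 2 A\right) = 45 + \left(9 o + 18 A\right) = 45 + 9 o + 18 A$)
$\frac{45780}{\left(-29137\right) \frac{1}{16552}} + \frac{t{\left(-169,-77 \right)}}{17831} = \frac{45780}{\left(-29137\right) \frac{1}{16552}} + \frac{45 + 9 \left(-77\right) + 18 \left(-169\right)}{17831} = \frac{45780}{\left(-29137\right) \frac{1}{16552}} + \left(45 - 693 - 3042\right) \frac{1}{17831} = \frac{45780}{- \frac{29137}{16552}} - \frac{3690}{17831} = 45780 \left(- \frac{16552}{29137}\right) - \frac{3690}{17831} = - \frac{757750560}{29137} - \frac{3690}{17831} = - \frac{13511557750890}{519541847}$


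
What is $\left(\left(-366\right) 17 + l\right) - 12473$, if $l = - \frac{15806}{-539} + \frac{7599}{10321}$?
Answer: $- \frac{14833344374}{794717} \approx -18665.0$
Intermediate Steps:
$l = \frac{23889941}{794717}$ ($l = \left(-15806\right) \left(- \frac{1}{539}\right) + 7599 \cdot \frac{1}{10321} = \frac{2258}{77} + \frac{7599}{10321} = \frac{23889941}{794717} \approx 30.061$)
$\left(\left(-366\right) 17 + l\right) - 12473 = \left(\left(-366\right) 17 + \frac{23889941}{794717}\right) - 12473 = \left(-6222 + \frac{23889941}{794717}\right) - 12473 = - \frac{4920839233}{794717} - 12473 = - \frac{14833344374}{794717}$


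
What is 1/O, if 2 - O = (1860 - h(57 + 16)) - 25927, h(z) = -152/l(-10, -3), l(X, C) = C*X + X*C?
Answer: 15/360997 ≈ 4.1552e-5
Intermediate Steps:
l(X, C) = 2*C*X (l(X, C) = C*X + C*X = 2*C*X)
h(z) = -38/15 (h(z) = -152/(2*(-3)*(-10)) = -152/60 = -152*1/60 = -38/15)
O = 360997/15 (O = 2 - ((1860 - 1*(-38/15)) - 25927) = 2 - ((1860 + 38/15) - 25927) = 2 - (27938/15 - 25927) = 2 - 1*(-360967/15) = 2 + 360967/15 = 360997/15 ≈ 24066.)
1/O = 1/(360997/15) = 15/360997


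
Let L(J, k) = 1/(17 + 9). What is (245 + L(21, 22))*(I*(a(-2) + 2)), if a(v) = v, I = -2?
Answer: 0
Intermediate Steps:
L(J, k) = 1/26
(245 + L(21, 22))*(I*(a(-2) + 2)) = (245 + 1/26)*(-2*(-2 + 2)) = 6371*(-2*0)/26 = (6371/26)*0 = 0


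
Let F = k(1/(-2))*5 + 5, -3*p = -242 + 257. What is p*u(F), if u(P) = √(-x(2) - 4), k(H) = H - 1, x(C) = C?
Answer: -5*I*√6 ≈ -12.247*I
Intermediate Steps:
p = -5 (p = -(-242 + 257)/3 = -⅓*15 = -5)
k(H) = -1 + H
F = -5/2 (F = (-1 + 1/(-2))*5 + 5 = (-1 - ½)*5 + 5 = -3/2*5 + 5 = -15/2 + 5 = -5/2 ≈ -2.5000)
u(P) = I*√6 (u(P) = √(-1*2 - 4) = √(-2 - 4) = √(-6) = I*√6)
p*u(F) = -5*I*√6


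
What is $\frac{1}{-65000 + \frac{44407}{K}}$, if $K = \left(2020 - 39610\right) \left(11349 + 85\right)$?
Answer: $- \frac{429804060}{27937263944407} \approx -1.5385 \cdot 10^{-5}$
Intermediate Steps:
$K = -429804060$ ($K = \left(-37590\right) 11434 = -429804060$)
$\frac{1}{-65000 + \frac{44407}{K}} = \frac{1}{-65000 + \frac{44407}{-429804060}} = \frac{1}{-65000 + 44407 \left(- \frac{1}{429804060}\right)} = \frac{1}{-65000 - \frac{44407}{429804060}} = \frac{1}{- \frac{27937263944407}{429804060}} = - \frac{429804060}{27937263944407}$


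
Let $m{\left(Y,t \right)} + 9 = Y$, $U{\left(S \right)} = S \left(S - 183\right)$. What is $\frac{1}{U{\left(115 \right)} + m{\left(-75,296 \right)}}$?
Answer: $- \frac{1}{7904} \approx -0.00012652$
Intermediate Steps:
$U{\left(S \right)} = S \left(-183 + S\right)$
$m{\left(Y,t \right)} = -9 + Y$
$\frac{1}{U{\left(115 \right)} + m{\left(-75,296 \right)}} = \frac{1}{115 \left(-183 + 115\right) - 84} = \frac{1}{115 \left(-68\right) - 84} = \frac{1}{-7820 - 84} = \frac{1}{-7904} = - \frac{1}{7904}$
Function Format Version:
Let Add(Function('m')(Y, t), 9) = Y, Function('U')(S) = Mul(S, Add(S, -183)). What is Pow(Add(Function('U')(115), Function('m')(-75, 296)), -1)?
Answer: Rational(-1, 7904) ≈ -0.00012652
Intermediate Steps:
Function('U')(S) = Mul(S, Add(-183, S))
Function('m')(Y, t) = Add(-9, Y)
Pow(Add(Function('U')(115), Function('m')(-75, 296)), -1) = Pow(Add(Mul(115, Add(-183, 115)), Add(-9, -75)), -1) = Pow(Add(Mul(115, -68), -84), -1) = Pow(Add(-7820, -84), -1) = Pow(-7904, -1) = Rational(-1, 7904)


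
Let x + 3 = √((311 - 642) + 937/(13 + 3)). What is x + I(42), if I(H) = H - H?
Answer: -3 + I*√4359/4 ≈ -3.0 + 16.506*I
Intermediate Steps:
I(H) = 0
x = -3 + I*√4359/4 (x = -3 + √((311 - 642) + 937/(13 + 3)) = -3 + √(-331 + 937/16) = -3 + √(-4359/16) = -3 + I*√4359/4 ≈ -3.0 + 16.506*I)
x + I(42) = (-3 + I*√4359/4) + 0 = -3 + I*√4359/4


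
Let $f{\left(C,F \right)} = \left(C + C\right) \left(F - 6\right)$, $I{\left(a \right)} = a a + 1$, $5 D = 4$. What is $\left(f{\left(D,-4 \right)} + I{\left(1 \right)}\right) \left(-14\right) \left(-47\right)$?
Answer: $-9212$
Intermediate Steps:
$D = \frac{4}{5}$ ($D = \frac{1}{5} \cdot 4 = \frac{4}{5} \approx 0.8$)
$I{\left(a \right)} = 1 + a^{2}$ ($I{\left(a \right)} = a^{2} + 1 = 1 + a^{2}$)
$f{\left(C,F \right)} = 2 C \left(-6 + F\right)$
$\left(f{\left(D,-4 \right)} + I{\left(1 \right)}\right) \left(-14\right) \left(-47\right) = \left(2 \cdot \frac{4}{5} \left(-6 - 4\right) + \left(1 + 1^{2}\right)\right) \left(-14\right) \left(-47\right) = \left(2 \cdot \frac{4}{5} \left(-10\right) + \left(1 + 1\right)\right) \left(-14\right) \left(-47\right) = \left(-16 + 2\right) \left(-14\right) \left(-47\right) = \left(-14\right) \left(-14\right) \left(-47\right) = 196 \left(-47\right) = -9212$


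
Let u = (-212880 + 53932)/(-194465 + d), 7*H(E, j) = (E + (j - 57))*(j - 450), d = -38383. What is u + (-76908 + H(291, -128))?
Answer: -4986433447/58212 ≈ -85660.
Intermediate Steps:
H(E, j) = (-450 + j)*(-57 + E + j)/7 (H(E, j) = ((E + (j - 57))*(j - 450))/7 = ((E + (-57 + j))*(-450 + j))/7 = ((-57 + E + j)*(-450 + j))/7 = ((-450 + j)*(-57 + E + j))/7 = (-450 + j)*(-57 + E + j)/7)
u = 39737/58212 (u = (-212880 + 53932)/(-194465 - 38383) = -158948/(-232848) = -158948*(-1/232848) = 39737/58212 ≈ 0.68263)
u + (-76908 + H(291, -128)) = 39737/58212 + (-76908 + (25650/7 - 507/7*(-128) - 450/7*291 + (⅐)*(-128)² + (⅐)*291*(-128))) = 39737/58212 + (-76908 + (25650/7 + 64896/7 - 130950/7 + (⅐)*16384 - 37248/7)) = 39737/58212 + (-76908 + (25650/7 + 64896/7 - 130950/7 + 16384/7 - 37248/7)) = 39737/58212 + (-76908 - 61268/7) = 39737/58212 - 599624/7 = -4986433447/58212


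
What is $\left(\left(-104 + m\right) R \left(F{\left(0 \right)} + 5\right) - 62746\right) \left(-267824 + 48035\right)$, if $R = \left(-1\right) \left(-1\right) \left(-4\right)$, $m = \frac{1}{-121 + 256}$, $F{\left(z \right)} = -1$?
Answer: $\frac{201377666206}{15} \approx 1.3425 \cdot 10^{10}$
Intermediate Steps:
$m = \frac{1}{135} \approx 0.0074074$
$R = -4$ ($R = 1 \left(-4\right) = -4$)
$\left(\left(-104 + m\right) R \left(F{\left(0 \right)} + 5\right) - 62746\right) \left(-267824 + 48035\right) = \left(\left(-104 + \frac{1}{135}\right) \left(- 4 \left(-1 + 5\right)\right) - 62746\right) \left(-267824 + 48035\right) = \left(- \frac{14039 \left(\left(-4\right) 4\right)}{135} - 62746\right) \left(-219789\right) = \left(\left(- \frac{14039}{135}\right) \left(-16\right) - 62746\right) \left(-219789\right) = \left(\frac{224624}{135} - 62746\right) \left(-219789\right) = \left(- \frac{8246086}{135}\right) \left(-219789\right) = \frac{201377666206}{15}$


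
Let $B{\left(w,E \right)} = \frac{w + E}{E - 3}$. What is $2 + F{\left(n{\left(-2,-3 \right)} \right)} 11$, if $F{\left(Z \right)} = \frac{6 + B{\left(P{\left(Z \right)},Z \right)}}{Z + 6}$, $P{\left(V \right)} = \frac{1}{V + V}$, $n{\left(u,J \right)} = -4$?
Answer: $\frac{4283}{112} \approx 38.241$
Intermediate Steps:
$P{\left(V \right)} = \frac{1}{2 V}$
$B{\left(w,E \right)} = \frac{E + w}{-3 + E}$
$F{\left(Z \right)} = \frac{6 + \frac{Z + \frac{1}{2 Z}}{-3 + Z}}{6 + Z}$ ($F{\left(Z \right)} = \frac{6 + \frac{Z + \frac{1}{2 Z}}{-3 + Z}}{Z + 6} = \frac{6 + \frac{Z + \frac{1}{2 Z}}{-3 + Z}}{6 + Z}$)
$2 + F{\left(n{\left(-2,-3 \right)} \right)} 11 = 2 + \frac{1 - -144 + 14 \left(-4\right)^{2}}{2 \left(-4\right) \left(-18 + \left(-4\right)^{2} + 3 \left(-4\right)\right)} 11 = 2 + \frac{1}{2} \left(- \frac{1}{4}\right) \frac{1}{-18 + 16 - 12} \left(1 + 144 + 14 \cdot 16\right) 11 = 2 + \frac{1}{2} \left(- \frac{1}{4}\right) \frac{1}{-14} \left(1 + 144 + 224\right) 11 = 2 + \frac{1}{2} \left(- \frac{1}{4}\right) \left(- \frac{1}{14}\right) 369 \cdot 11 = 2 + \frac{369}{112} \cdot 11 = 2 + \frac{4059}{112} = \frac{4283}{112}$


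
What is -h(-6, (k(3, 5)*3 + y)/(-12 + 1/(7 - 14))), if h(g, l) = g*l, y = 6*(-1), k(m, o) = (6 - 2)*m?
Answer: -252/17 ≈ -14.824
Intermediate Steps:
k(m, o) = 4*m
y = -6
-h(-6, (k(3, 5)*3 + y)/(-12 + 1/(7 - 14))) = -(-6)*((4*3)*3 - 6)/(-12 + 1/(7 - 14)) = -(-6)*(12*3 - 6)/(-12 + 1/(-7)) = -(-6)*(36 - 6)/(-12 - ⅐) = -(-6)*30/(-85/7) = -(-6)*30*(-7/85) = -(-6)*(-42)/17 = -1*252/17 = -252/17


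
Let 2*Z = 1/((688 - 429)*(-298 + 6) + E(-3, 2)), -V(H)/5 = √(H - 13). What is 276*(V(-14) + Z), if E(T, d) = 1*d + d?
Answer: -1/548 - 4140*I*√3 ≈ -0.0018248 - 7170.7*I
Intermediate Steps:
V(H) = -5*√(-13 + H) (V(H) = -5*√(H - 13) = -5*√(-13 + H))
E(T, d) = 2*d (E(T, d) = d + d = 2*d)
Z = -1/151248 (Z = 1/(2*((688 - 429)*(-298 + 6) + 2*2)) = 1/(2*(259*(-292) + 4)) = 1/(2*(-75628 + 4)) = (½)/(-75624) = (½)*(-1/75624) = -1/151248 ≈ -6.6117e-6)
276*(V(-14) + Z) = 276*(-5*√(-13 - 14) - 1/151248) = 276*(-15*I*√3 - 1/151248) = 276*(-1/151248 - 15*I*√3) = -1/548 - 4140*I*√3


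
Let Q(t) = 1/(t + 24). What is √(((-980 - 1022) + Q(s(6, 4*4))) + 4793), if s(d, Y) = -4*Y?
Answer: √1116390/20 ≈ 52.830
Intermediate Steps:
Q(t) = 1/(24 + t)
√(((-980 - 1022) + Q(s(6, 4*4))) + 4793) = √(((-980 - 1022) + 1/(24 - 16*4)) + 4793) = √((-2002 + 1/(24 - 4*16)) + 4793) = √((-2002 + 1/(24 - 64)) + 4793) = √((-2002 + 1/(-40)) + 4793) = √((-2002 - 1/40) + 4793) = √(-80081/40 + 4793) = √(111639/40) = √1116390/20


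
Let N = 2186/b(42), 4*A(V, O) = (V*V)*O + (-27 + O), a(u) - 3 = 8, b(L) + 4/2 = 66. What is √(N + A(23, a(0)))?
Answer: √95034/8 ≈ 38.534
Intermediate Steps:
b(L) = 64 (b(L) = -2 + 66 = 64)
a(u) = 11 (a(u) = 3 + 8 = 11)
A(V, O) = -27/4 + O/4 + O*V²/4 (A(V, O) = ((V*V)*O + (-27 + O))/4 = (V²*O + (-27 + O))/4 = (O*V² + (-27 + O))/4 = (-27 + O + O*V²)/4 = -27/4 + O/4 + O*V²/4)
N = 1093/32 (N = 2186/64 = 2186*(1/64) = 1093/32 ≈ 34.156)
√(N + A(23, a(0))) = √(1093/32 + (-27/4 + (¼)*11 + (¼)*11*23²)) = √(1093/32 + (-27/4 + 11/4 + (¼)*11*529)) = √(1093/32 + (-27/4 + 11/4 + 5819/4)) = √(1093/32 + 5803/4) = √(47517/32) = √95034/8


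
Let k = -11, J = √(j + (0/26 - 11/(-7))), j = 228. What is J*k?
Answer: -11*√11249/7 ≈ -166.67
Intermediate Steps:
J = √11249/7 (J = √(228 + (0/26 - 11/(-7))) = √(228 + (0*(1/26) - 11*(-⅐))) = √(228 + (0 + 11/7)) = √(228 + 11/7) = √(1607/7) = √11249/7 ≈ 15.152)
J*k = (√11249/7)*(-11) = -11*√11249/7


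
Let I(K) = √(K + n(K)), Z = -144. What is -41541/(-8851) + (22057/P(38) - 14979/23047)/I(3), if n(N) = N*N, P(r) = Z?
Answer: 41541/8851 - 510504655*√3/19912608 ≈ -39.712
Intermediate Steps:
P(r) = -144
n(N) = N²
I(K) = √(K + K²)
-41541/(-8851) + (22057/P(38) - 14979/23047)/I(3) = -41541/(-8851) + (22057/(-144) - 14979/23047)/(√(3*(1 + 3))) = -41541*(-1/8851) + (22057*(-1/144) - 14979*1/23047)/(√(3*4)) = 41541/8851 + (-22057/144 - 14979/23047)/(√12) = 41541/8851 - 510504655*√3/6/3318768 = 41541/8851 - 510504655*√3/19912608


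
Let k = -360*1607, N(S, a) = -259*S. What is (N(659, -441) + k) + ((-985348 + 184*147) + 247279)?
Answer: -1460222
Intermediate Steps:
k = -578520
(N(659, -441) + k) + ((-985348 + 184*147) + 247279) = (-259*659 - 578520) + ((-985348 + 184*147) + 247279) = (-170681 - 578520) + ((-985348 + 27048) + 247279) = -749201 + (-958300 + 247279) = -749201 - 711021 = -1460222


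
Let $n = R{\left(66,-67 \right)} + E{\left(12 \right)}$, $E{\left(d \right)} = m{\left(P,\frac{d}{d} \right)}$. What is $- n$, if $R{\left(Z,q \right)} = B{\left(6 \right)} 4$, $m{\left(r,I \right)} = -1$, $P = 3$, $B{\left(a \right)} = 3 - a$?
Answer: $13$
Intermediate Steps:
$E{\left(d \right)} = -1$
$R{\left(Z,q \right)} = -12$ ($R{\left(Z,q \right)} = \left(3 - 6\right) 4 = \left(-3\right) 4 = -12$)
$n = -13$ ($n = -12 - 1 = -13$)
$- n = \left(-1\right) \left(-13\right) = 13$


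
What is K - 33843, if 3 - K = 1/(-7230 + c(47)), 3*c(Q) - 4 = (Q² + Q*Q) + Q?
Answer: -582758637/17221 ≈ -33840.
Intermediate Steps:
c(Q) = 4/3 + Q/3 + 2*Q²/3 (c(Q) = 4/3 + ((Q² + Q*Q) + Q)/3 = 4/3 + ((Q² + Q²) + Q)/3 = 4/3 + (2*Q² + Q)/3 = 4/3 + (Q + 2*Q²)/3 = 4/3 + (Q/3 + 2*Q²/3) = 4/3 + Q/3 + 2*Q²/3)
K = 51666/17221 (K = 3 - 1/(-7230 + (4/3 + (⅓)*47 + (⅔)*47²)) = 3 - 1/(-7230 + (4/3 + 47/3 + (⅔)*2209)) = 3 - 1/(-7230 + (4/3 + 47/3 + 4418/3)) = 3 - 1/(-7230 + 4469/3) = 3 - 1/(-17221/3) = 3 - 1*(-3/17221) = 3 + 3/17221 = 51666/17221 ≈ 3.0002)
K - 33843 = 51666/17221 - 33843 = -582758637/17221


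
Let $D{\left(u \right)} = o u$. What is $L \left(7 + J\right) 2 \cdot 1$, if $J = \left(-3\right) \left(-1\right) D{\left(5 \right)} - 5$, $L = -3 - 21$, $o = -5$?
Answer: $3504$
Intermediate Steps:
$L = -24$
$D{\left(u \right)} = - 5 u$
$J = -80$ ($J = \left(-3\right) \left(-1\right) \left(\left(-5\right) 5\right) - 5 = 3 \left(-25\right) - 5 = -75 - 5 = -80$)
$L \left(7 + J\right) 2 \cdot 1 = - 24 \left(7 - 80\right) 2 \cdot 1 = \left(-24\right) \left(-73\right) 2 = 1752 \cdot 2 = 3504$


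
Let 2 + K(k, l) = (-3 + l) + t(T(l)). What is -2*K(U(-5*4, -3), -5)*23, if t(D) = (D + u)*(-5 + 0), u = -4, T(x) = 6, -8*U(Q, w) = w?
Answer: 920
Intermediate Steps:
U(Q, w) = -w/8
t(D) = 20 - 5*D (t(D) = (D - 4)*(-5 + 0) = (-4 + D)*(-5) = 20 - 5*D)
K(k, l) = -15 + l (K(k, l) = -2 + ((-3 + l) + (20 - 5*6)) = -2 + ((-3 + l) + (20 - 30)) = -2 + ((-3 + l) - 10) = -2 + (-13 + l) = -15 + l)
-2*K(U(-5*4, -3), -5)*23 = -2*(-15 - 5)*23 = -2*(-20)*23 = 40*23 = 920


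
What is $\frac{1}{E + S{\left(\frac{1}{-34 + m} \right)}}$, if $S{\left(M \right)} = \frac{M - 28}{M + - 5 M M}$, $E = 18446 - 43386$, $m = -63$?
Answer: $- \frac{102}{2280331} \approx -4.473 \cdot 10^{-5}$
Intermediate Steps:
$E = -24940$
$S{\left(M \right)} = \frac{-28 + M}{M - 5 M^{2}}$
$\frac{1}{E + S{\left(\frac{1}{-34 + m} \right)}} = \frac{1}{-24940 + \frac{28 - \frac{1}{-34 - 63}}{\frac{1}{-34 - 63} \left(-1 + \frac{5}{-34 - 63}\right)}} = \frac{1}{-24940 + \frac{28 - \frac{1}{-97}}{\frac{1}{-97} \left(-1 + \frac{5}{-97}\right)}} = \frac{1}{-24940 + \frac{28 - - \frac{1}{97}}{\left(- \frac{1}{97}\right) \left(-1 + 5 \left(- \frac{1}{97}\right)\right)}} = \frac{1}{-24940 - \frac{97 \left(28 + \frac{1}{97}\right)}{-1 - \frac{5}{97}}} = \frac{1}{-24940 - 97 \frac{1}{- \frac{102}{97}} \cdot \frac{2717}{97}} = \frac{1}{-24940 - \left(- \frac{9409}{102}\right) \frac{2717}{97}} = \frac{1}{-24940 + \frac{263549}{102}} = \frac{1}{- \frac{2280331}{102}} = - \frac{102}{2280331}$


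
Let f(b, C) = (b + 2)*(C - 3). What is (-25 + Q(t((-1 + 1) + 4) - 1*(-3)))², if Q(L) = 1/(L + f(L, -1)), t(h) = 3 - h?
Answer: 123201/196 ≈ 628.58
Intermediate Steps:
f(b, C) = (-3 + C)*(2 + b) (f(b, C) = (2 + b)*(-3 + C) = (-3 + C)*(2 + b))
Q(L) = 1/(-8 - 3*L) (Q(L) = 1/(L + (-6 - 3*L + 2*(-1) - L)) = 1/(L + (-6 - 3*L - 2 - L)) = 1/(L + (-8 - 4*L)) = 1/(-8 - 3*L))
(-25 + Q(t((-1 + 1) + 4) - 1*(-3)))² = (-25 - 1/(8 + 3*((3 - ((-1 + 1) + 4)) - 1*(-3))))² = (-25 - 1/(8 + 3*((3 - (0 + 4)) + 3)))² = (-25 - 1/(8 + 3*((3 - 1*4) + 3)))² = (-25 - 1/(8 + 3*((3 - 4) + 3)))² = (-25 - 1/(8 + 3*(-1 + 3)))² = (-25 - 1/(8 + 3*2))² = (-25 - 1/(8 + 6))² = (-25 - 1/14)² = (-351/14)² = 123201/196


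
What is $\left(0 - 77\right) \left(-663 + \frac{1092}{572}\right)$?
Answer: $50904$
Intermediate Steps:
$\left(0 - 77\right) \left(-663 + \frac{1092}{572}\right) = \left(0 - 77\right) \left(-663 + 1092 \cdot \frac{1}{572}\right) = - 77 \left(-663 + \frac{21}{11}\right) = \left(-77\right) \left(- \frac{7272}{11}\right) = 50904$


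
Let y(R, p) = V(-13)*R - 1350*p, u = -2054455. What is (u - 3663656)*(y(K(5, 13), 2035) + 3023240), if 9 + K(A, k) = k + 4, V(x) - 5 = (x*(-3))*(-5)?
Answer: -1569449926170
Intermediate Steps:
V(x) = 5 + 15*x (V(x) = 5 + (x*(-3))*(-5) = 5 - 3*x*(-5) = 5 + 15*x)
K(A, k) = -5 + k (K(A, k) = -9 + (k + 4) = -9 + (4 + k) = -5 + k)
y(R, p) = -1350*p - 190*R (y(R, p) = (5 + 15*(-13))*R - 1350*p = (5 - 195)*R - 1350*p = -190*R - 1350*p = -1350*p - 190*R)
(u - 3663656)*(y(K(5, 13), 2035) + 3023240) = (-2054455 - 3663656)*((-1350*2035 - 190*(-5 + 13)) + 3023240) = -5718111*((-2747250 - 190*8) + 3023240) = -5718111*((-2747250 - 1520) + 3023240) = -5718111*(-2748770 + 3023240) = -5718111*274470 = -1569449926170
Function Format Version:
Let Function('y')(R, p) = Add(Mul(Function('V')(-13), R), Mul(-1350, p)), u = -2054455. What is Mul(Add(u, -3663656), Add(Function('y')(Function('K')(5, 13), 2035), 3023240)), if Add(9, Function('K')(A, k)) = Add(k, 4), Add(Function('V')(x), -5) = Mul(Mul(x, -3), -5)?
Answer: -1569449926170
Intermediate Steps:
Function('V')(x) = Add(5, Mul(15, x)) (Function('V')(x) = Add(5, Mul(Mul(x, -3), -5)) = Add(5, Mul(Mul(-3, x), -5)) = Add(5, Mul(15, x)))
Function('K')(A, k) = Add(-5, k) (Function('K')(A, k) = Add(-9, Add(k, 4)) = Add(-9, Add(4, k)) = Add(-5, k))
Function('y')(R, p) = Add(Mul(-1350, p), Mul(-190, R)) (Function('y')(R, p) = Add(Mul(Add(5, Mul(15, -13)), R), Mul(-1350, p)) = Add(Mul(Add(5, -195), R), Mul(-1350, p)) = Add(Mul(-190, R), Mul(-1350, p)) = Add(Mul(-1350, p), Mul(-190, R)))
Mul(Add(u, -3663656), Add(Function('y')(Function('K')(5, 13), 2035), 3023240)) = Mul(Add(-2054455, -3663656), Add(Add(Mul(-1350, 2035), Mul(-190, Add(-5, 13))), 3023240)) = Mul(-5718111, Add(Add(-2747250, Mul(-190, 8)), 3023240)) = Mul(-5718111, Add(Add(-2747250, -1520), 3023240)) = Mul(-5718111, Add(-2748770, 3023240)) = Mul(-5718111, 274470) = -1569449926170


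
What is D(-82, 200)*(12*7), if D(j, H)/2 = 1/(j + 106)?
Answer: 7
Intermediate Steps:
D(j, H) = 2/(106 + j) (D(j, H) = 2/(j + 106) = 2/(106 + j))
D(-82, 200)*(12*7) = (2/(106 - 82))*(12*7) = (2/24)*84 = (2*(1/24))*84 = (1/12)*84 = 7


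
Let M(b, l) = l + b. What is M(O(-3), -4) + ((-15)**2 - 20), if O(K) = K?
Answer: 198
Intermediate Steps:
M(b, l) = b + l
M(O(-3), -4) + ((-15)**2 - 20) = (-3 - 4) + ((-15)**2 - 20) = -7 + (225 - 20) = -7 + 205 = 198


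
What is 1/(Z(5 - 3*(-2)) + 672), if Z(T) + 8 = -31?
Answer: 1/633 ≈ 0.0015798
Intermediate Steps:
Z(T) = -39 (Z(T) = -8 - 31 = -39)
1/(Z(5 - 3*(-2)) + 672) = 1/(-39 + 672) = 1/633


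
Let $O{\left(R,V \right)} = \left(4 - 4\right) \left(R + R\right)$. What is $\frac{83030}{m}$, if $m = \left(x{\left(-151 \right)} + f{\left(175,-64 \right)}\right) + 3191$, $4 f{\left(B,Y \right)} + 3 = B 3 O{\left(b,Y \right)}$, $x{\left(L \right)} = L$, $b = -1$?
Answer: $\frac{332120}{12157} \approx 27.319$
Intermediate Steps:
$O{\left(R,V \right)} = 0$ ($O{\left(R,V \right)} = 0 \cdot 2 R = 0$)
$f{\left(B,Y \right)} = - \frac{3}{4}$ ($f{\left(B,Y \right)} = - \frac{3}{4} + \frac{B 3 \cdot 0}{4} = - \frac{3}{4} + \frac{3 B 0}{4} = - \frac{3}{4} + \frac{1}{4} \cdot 0 = - \frac{3}{4} + 0 = - \frac{3}{4}$)
$m = \frac{12157}{4}$ ($m = \left(-151 - \frac{3}{4}\right) + 3191 = - \frac{607}{4} + 3191 = \frac{12157}{4} \approx 3039.3$)
$\frac{83030}{m} = \frac{83030}{\frac{12157}{4}} = 83030 \cdot \frac{4}{12157} = \frac{332120}{12157}$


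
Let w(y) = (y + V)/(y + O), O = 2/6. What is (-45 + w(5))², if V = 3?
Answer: 7569/4 ≈ 1892.3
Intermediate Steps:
O = ⅓ (O = 2*(⅙) = ⅓ ≈ 0.33333)
w(y) = (3 + y)/(⅓ + y) (w(y) = (y + 3)/(y + ⅓) = (3 + y)/(⅓ + y))
(-45 + w(5))² = (-45 + 3*(3 + 5)/(1 + 3*5))² = (-45 + 3*8/(1 + 15))² = (-45 + 3*8/16)² = (-45 + 3*(1/16)*8)² = (-45 + 3/2)² = (-87/2)² = 7569/4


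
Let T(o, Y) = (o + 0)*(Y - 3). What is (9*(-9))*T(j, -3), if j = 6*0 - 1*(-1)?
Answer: 486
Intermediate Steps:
j = 1 (j = 0 + 1 = 1)
T(o, Y) = o*(-3 + Y)
(9*(-9))*T(j, -3) = (9*(-9))*(1*(-3 - 3)) = -81*(-6) = 486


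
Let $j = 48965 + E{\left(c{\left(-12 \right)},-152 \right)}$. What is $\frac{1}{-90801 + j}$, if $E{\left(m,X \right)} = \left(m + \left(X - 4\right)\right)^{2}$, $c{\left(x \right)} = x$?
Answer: $- \frac{1}{13612} \approx -7.3465 \cdot 10^{-5}$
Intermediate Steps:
$E{\left(m,X \right)} = \left(-4 + X + m\right)^{2}$ ($E{\left(m,X \right)} = \left(m + \left(X - 4\right)\right)^{2} = \left(m + \left(-4 + X\right)\right)^{2} = \left(-4 + X + m\right)^{2}$)
$j = 77189$ ($j = 48965 + \left(-4 - 152 - 12\right)^{2} = 48965 + \left(-168\right)^{2} = 48965 + 28224 = 77189$)
$\frac{1}{-90801 + j} = \frac{1}{-90801 + 77189} = \frac{1}{-13612} = - \frac{1}{13612}$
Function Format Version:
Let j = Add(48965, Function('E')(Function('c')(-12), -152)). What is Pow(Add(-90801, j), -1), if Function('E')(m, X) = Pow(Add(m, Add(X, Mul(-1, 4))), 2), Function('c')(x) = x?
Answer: Rational(-1, 13612) ≈ -7.3465e-5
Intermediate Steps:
Function('E')(m, X) = Pow(Add(-4, X, m), 2) (Function('E')(m, X) = Pow(Add(m, Add(X, -4)), 2) = Pow(Add(m, Add(-4, X)), 2) = Pow(Add(-4, X, m), 2))
j = 77189 (j = Add(48965, Pow(Add(-4, -152, -12), 2)) = Add(48965, Pow(-168, 2)) = Add(48965, 28224) = 77189)
Pow(Add(-90801, j), -1) = Pow(Add(-90801, 77189), -1) = Pow(-13612, -1) = Rational(-1, 13612)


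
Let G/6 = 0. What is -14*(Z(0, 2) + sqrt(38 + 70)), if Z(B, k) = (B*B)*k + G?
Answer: -84*sqrt(3) ≈ -145.49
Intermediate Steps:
G = 0 (G = 6*0 = 0)
Z(B, k) = k*B**2 (Z(B, k) = (B*B)*k + 0 = B**2*k + 0 = k*B**2 + 0 = k*B**2)
-14*(Z(0, 2) + sqrt(38 + 70)) = -14*(2*0**2 + sqrt(38 + 70)) = -14*(2*0 + sqrt(108)) = -14*(0 + 6*sqrt(3)) = -84*sqrt(3)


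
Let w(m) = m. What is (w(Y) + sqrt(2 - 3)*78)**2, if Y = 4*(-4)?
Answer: -5828 - 2496*I ≈ -5828.0 - 2496.0*I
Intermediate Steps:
Y = -16
(w(Y) + sqrt(2 - 3)*78)**2 = (-16 + sqrt(2 - 3)*78)**2 = (-16 + sqrt(-1)*78)**2 = (-16 + I*78)**2 = (-16 + 78*I)**2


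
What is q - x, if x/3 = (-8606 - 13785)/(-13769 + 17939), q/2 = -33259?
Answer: -92437629/1390 ≈ -66502.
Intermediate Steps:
q = -66518 (q = 2*(-33259) = -66518)
x = -22391/1390 (x = 3*((-8606 - 13785)/(-13769 + 17939)) = 3*(-22391/4170) = -22391/1390 ≈ -16.109)
q - x = -66518 - 1*(-22391/1390) = -66518 + 22391/1390 = -92437629/1390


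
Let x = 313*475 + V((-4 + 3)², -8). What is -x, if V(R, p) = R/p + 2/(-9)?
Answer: -10704575/72 ≈ -1.4867e+5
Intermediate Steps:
V(R, p) = -2/9 + R/p (V(R, p) = R/p + 2*(-⅑) = R/p - 2/9 = -2/9 + R/p)
x = 10704575/72 (x = 313*475 + (-2/9 + (-4 + 3)²/(-8)) = 148675 + (-2/9 + (-1)²*(-⅛)) = 148675 + (-2/9 + 1*(-⅛)) = 148675 + (-2/9 - ⅛) = 148675 - 25/72 = 10704575/72 ≈ 1.4867e+5)
-x = -1*10704575/72 = -10704575/72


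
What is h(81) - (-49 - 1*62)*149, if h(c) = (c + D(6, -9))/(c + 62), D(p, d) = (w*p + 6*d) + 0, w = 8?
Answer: 2365152/143 ≈ 16540.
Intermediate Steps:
D(p, d) = 6*d + 8*p (D(p, d) = (8*p + 6*d) + 0 = (6*d + 8*p) + 0 = 6*d + 8*p)
h(c) = (-6 + c)/(62 + c) (h(c) = (c + (6*(-9) + 8*6))/(c + 62) = (c + (-54 + 48))/(62 + c) = (c - 6)/(62 + c) = (-6 + c)/(62 + c))
h(81) - (-49 - 1*62)*149 = (-6 + 81)/(62 + 81) - (-49 - 1*62)*149 = 75/143 - (-49 - 62)*149 = (1/143)*75 - (-111)*149 = 75/143 - 1*(-16539) = 75/143 + 16539 = 2365152/143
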